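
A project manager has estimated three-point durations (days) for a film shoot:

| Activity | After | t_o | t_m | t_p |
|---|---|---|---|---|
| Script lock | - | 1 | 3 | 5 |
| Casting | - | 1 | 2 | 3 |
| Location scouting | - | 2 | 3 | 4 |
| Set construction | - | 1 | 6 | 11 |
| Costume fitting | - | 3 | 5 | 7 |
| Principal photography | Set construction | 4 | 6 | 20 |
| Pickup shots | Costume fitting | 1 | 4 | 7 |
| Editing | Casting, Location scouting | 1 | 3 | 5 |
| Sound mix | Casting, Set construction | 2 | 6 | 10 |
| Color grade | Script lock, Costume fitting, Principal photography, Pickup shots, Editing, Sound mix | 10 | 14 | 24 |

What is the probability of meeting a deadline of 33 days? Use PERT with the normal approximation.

0.846

te_Script lock = (1 + 4·3 + 5)/6 = 18/6 = 3; σ²_Script lock = ((5−1)/6)² = 0.444
te_Casting = (1 + 4·2 + 3)/6 = 12/6 = 2; σ²_Casting = ((3−1)/6)² = 0.111
te_Location scouting = (2 + 4·3 + 4)/6 = 18/6 = 3; σ²_Location scouting = ((4−2)/6)² = 0.111
te_Set construction = (1 + 4·6 + 11)/6 = 36/6 = 6; σ²_Set construction = ((11−1)/6)² = 2.778
te_Costume fitting = (3 + 4·5 + 7)/6 = 30/6 = 5; σ²_Costume fitting = ((7−3)/6)² = 0.444
te_Principal photography = (4 + 4·6 + 20)/6 = 48/6 = 8; σ²_Principal photography = ((20−4)/6)² = 7.111
te_Pickup shots = (1 + 4·4 + 7)/6 = 24/6 = 4; σ²_Pickup shots = ((7−1)/6)² = 1.000
te_Editing = (1 + 4·3 + 5)/6 = 18/6 = 3; σ²_Editing = ((5−1)/6)² = 0.444
te_Sound mix = (2 + 4·6 + 10)/6 = 36/6 = 6; σ²_Sound mix = ((10−2)/6)² = 1.778
te_Color grade = (10 + 4·14 + 24)/6 = 90/6 = 15; σ²_Color grade = ((24−10)/6)² = 5.444

Forward pass:
ES_Script lock = 0; EF_Script lock = 3
ES_Casting = 0; EF_Casting = 2
ES_Location scouting = 0; EF_Location scouting = 3
ES_Set construction = 0; EF_Set construction = 6
ES_Costume fitting = 0; EF_Costume fitting = 5
ES_Principal photography = 6; EF_Principal photography = 6+8 = 14
ES_Pickup shots = 5; EF_Pickup shots = 5+4 = 9
ES_Editing = max(EF_Casting=2, EF_Location scouting=3) = 3; EF_Editing = 3+3 = 6
ES_Sound mix = max(EF_Casting=2, EF_Set construction=6) = 6; EF_Sound mix = 6+6 = 12
ES_Color grade = max(EF_Script lock=3, EF_Costume fitting=5, EF_Principal photography=14, EF_Pickup shots=9, EF_Editing=6, EF_Sound mix=12) = 14; EF_Color grade = 14+15 = 29
Expected project duration μ = 29 days. Critical path: Set construction → Principal photography → Color grade.

Variance along critical path = 2.778 + 7.111 + 5.444 = 15.333; σ = √15.333 = 3.916 days.
Z = (33 − 29) / 3.916 = 1.022
P(T ≤ 33) = Φ(1.022) ≈ 0.846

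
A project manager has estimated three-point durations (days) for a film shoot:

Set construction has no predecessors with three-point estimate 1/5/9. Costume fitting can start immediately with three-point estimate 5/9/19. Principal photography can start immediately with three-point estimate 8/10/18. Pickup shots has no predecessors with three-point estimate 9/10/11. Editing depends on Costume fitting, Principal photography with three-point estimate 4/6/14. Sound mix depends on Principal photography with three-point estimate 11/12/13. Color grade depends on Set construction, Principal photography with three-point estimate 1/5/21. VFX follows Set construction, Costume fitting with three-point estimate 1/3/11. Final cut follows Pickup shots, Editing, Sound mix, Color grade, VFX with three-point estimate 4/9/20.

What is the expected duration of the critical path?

te_Set construction = (1 + 4·5 + 9)/6 = 30/6 = 5
te_Costume fitting = (5 + 4·9 + 19)/6 = 60/6 = 10
te_Principal photography = (8 + 4·10 + 18)/6 = 66/6 = 11
te_Pickup shots = (9 + 4·10 + 11)/6 = 60/6 = 10
te_Editing = (4 + 4·6 + 14)/6 = 42/6 = 7
te_Sound mix = (11 + 4·12 + 13)/6 = 72/6 = 12
te_Color grade = (1 + 4·5 + 21)/6 = 42/6 = 7
te_VFX = (1 + 4·3 + 11)/6 = 24/6 = 4
te_Final cut = (4 + 4·9 + 20)/6 = 60/6 = 10

Forward pass:
ES_Set construction = 0; EF_Set construction = 5
ES_Costume fitting = 0; EF_Costume fitting = 10
ES_Principal photography = 0; EF_Principal photography = 11
ES_Pickup shots = 0; EF_Pickup shots = 10
ES_Editing = max(EF_Costume fitting=10, EF_Principal photography=11) = 11; EF_Editing = 11+7 = 18
ES_Sound mix = 11; EF_Sound mix = 11+12 = 23
ES_Color grade = max(EF_Set construction=5, EF_Principal photography=11) = 11; EF_Color grade = 11+7 = 18
ES_VFX = max(EF_Set construction=5, EF_Costume fitting=10) = 10; EF_VFX = 10+4 = 14
ES_Final cut = max(EF_Pickup shots=10, EF_Editing=18, EF_Sound mix=23, EF_Color grade=18, EF_VFX=14) = 23; EF_Final cut = 23+10 = 33
Expected project duration μ = 33 days. Critical path: Principal photography → Sound mix → Final cut.

33 days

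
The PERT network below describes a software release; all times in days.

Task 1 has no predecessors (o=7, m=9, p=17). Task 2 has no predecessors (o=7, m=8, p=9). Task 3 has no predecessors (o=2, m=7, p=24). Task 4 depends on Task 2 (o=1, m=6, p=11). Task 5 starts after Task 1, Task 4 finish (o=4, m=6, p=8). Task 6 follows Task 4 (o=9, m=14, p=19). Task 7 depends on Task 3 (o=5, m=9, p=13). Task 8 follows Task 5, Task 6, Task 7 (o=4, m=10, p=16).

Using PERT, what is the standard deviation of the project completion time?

3.11 days

te_Task 1 = (7 + 4·9 + 17)/6 = 60/6 = 10; σ²_Task 1 = ((17−7)/6)² = 2.778
te_Task 2 = (7 + 4·8 + 9)/6 = 48/6 = 8; σ²_Task 2 = ((9−7)/6)² = 0.111
te_Task 3 = (2 + 4·7 + 24)/6 = 54/6 = 9; σ²_Task 3 = ((24−2)/6)² = 13.444
te_Task 4 = (1 + 4·6 + 11)/6 = 36/6 = 6; σ²_Task 4 = ((11−1)/6)² = 2.778
te_Task 5 = (4 + 4·6 + 8)/6 = 36/6 = 6; σ²_Task 5 = ((8−4)/6)² = 0.444
te_Task 6 = (9 + 4·14 + 19)/6 = 84/6 = 14; σ²_Task 6 = ((19−9)/6)² = 2.778
te_Task 7 = (5 + 4·9 + 13)/6 = 54/6 = 9; σ²_Task 7 = ((13−5)/6)² = 1.778
te_Task 8 = (4 + 4·10 + 16)/6 = 60/6 = 10; σ²_Task 8 = ((16−4)/6)² = 4.000

Forward pass:
ES_Task 1 = 0; EF_Task 1 = 10
ES_Task 2 = 0; EF_Task 2 = 8
ES_Task 3 = 0; EF_Task 3 = 9
ES_Task 4 = 8; EF_Task 4 = 8+6 = 14
ES_Task 5 = max(EF_Task 1=10, EF_Task 4=14) = 14; EF_Task 5 = 14+6 = 20
ES_Task 6 = 14; EF_Task 6 = 14+14 = 28
ES_Task 7 = 9; EF_Task 7 = 9+9 = 18
ES_Task 8 = max(EF_Task 5=20, EF_Task 6=28, EF_Task 7=18) = 28; EF_Task 8 = 28+10 = 38
Expected project duration μ = 38 days. Critical path: Task 2 → Task 4 → Task 6 → Task 8.

Variance along critical path = 0.111 + 2.778 + 2.778 + 4.000 = 9.667
σ = √9.667 = 3.109 days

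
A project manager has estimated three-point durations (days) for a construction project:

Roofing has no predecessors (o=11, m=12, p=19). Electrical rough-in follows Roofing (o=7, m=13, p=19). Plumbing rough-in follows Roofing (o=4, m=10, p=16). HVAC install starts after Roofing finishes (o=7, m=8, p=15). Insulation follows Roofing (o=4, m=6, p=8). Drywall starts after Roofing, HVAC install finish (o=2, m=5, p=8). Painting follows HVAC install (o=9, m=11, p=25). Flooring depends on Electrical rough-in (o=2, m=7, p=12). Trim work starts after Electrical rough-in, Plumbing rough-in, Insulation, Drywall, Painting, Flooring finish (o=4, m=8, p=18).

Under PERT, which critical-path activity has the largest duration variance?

te_Roofing = (11 + 4·12 + 19)/6 = 78/6 = 13; σ²_Roofing = ((19−11)/6)² = 1.778
te_Electrical rough-in = (7 + 4·13 + 19)/6 = 78/6 = 13; σ²_Electrical rough-in = ((19−7)/6)² = 4.000
te_Plumbing rough-in = (4 + 4·10 + 16)/6 = 60/6 = 10; σ²_Plumbing rough-in = ((16−4)/6)² = 4.000
te_HVAC install = (7 + 4·8 + 15)/6 = 54/6 = 9; σ²_HVAC install = ((15−7)/6)² = 1.778
te_Insulation = (4 + 4·6 + 8)/6 = 36/6 = 6; σ²_Insulation = ((8−4)/6)² = 0.444
te_Drywall = (2 + 4·5 + 8)/6 = 30/6 = 5; σ²_Drywall = ((8−2)/6)² = 1.000
te_Painting = (9 + 4·11 + 25)/6 = 78/6 = 13; σ²_Painting = ((25−9)/6)² = 7.111
te_Flooring = (2 + 4·7 + 12)/6 = 42/6 = 7; σ²_Flooring = ((12−2)/6)² = 2.778
te_Trim work = (4 + 4·8 + 18)/6 = 54/6 = 9; σ²_Trim work = ((18−4)/6)² = 5.444

Forward pass:
ES_Roofing = 0; EF_Roofing = 13
ES_Electrical rough-in = 13; EF_Electrical rough-in = 13+13 = 26
ES_Plumbing rough-in = 13; EF_Plumbing rough-in = 13+10 = 23
ES_HVAC install = 13; EF_HVAC install = 13+9 = 22
ES_Insulation = 13; EF_Insulation = 13+6 = 19
ES_Drywall = max(EF_Roofing=13, EF_HVAC install=22) = 22; EF_Drywall = 22+5 = 27
ES_Painting = 22; EF_Painting = 22+13 = 35
ES_Flooring = 26; EF_Flooring = 26+7 = 33
ES_Trim work = max(EF_Electrical rough-in=26, EF_Plumbing rough-in=23, EF_Insulation=19, EF_Drywall=27, EF_Painting=35, EF_Flooring=33) = 35; EF_Trim work = 35+9 = 44
Expected project duration μ = 44 days. Critical path: Roofing → HVAC install → Painting → Trim work.

Variances on critical path: σ²_Roofing=1.778, σ²_HVAC install=1.778, σ²_Painting=7.111, σ²_Trim work=5.444.
Largest is σ²_Painting = 7.111.

Painting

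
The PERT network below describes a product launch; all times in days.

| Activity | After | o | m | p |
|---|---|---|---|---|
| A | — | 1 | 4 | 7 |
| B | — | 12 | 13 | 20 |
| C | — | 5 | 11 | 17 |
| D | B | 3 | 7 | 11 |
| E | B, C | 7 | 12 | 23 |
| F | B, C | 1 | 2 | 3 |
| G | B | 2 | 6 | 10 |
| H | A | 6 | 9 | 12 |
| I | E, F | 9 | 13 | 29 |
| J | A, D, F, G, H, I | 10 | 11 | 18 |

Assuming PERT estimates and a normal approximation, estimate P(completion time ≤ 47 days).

0.067

te_A = (1 + 4·4 + 7)/6 = 24/6 = 4; σ²_A = ((7−1)/6)² = 1.000
te_B = (12 + 4·13 + 20)/6 = 84/6 = 14; σ²_B = ((20−12)/6)² = 1.778
te_C = (5 + 4·11 + 17)/6 = 66/6 = 11; σ²_C = ((17−5)/6)² = 4.000
te_D = (3 + 4·7 + 11)/6 = 42/6 = 7; σ²_D = ((11−3)/6)² = 1.778
te_E = (7 + 4·12 + 23)/6 = 78/6 = 13; σ²_E = ((23−7)/6)² = 7.111
te_F = (1 + 4·2 + 3)/6 = 12/6 = 2; σ²_F = ((3−1)/6)² = 0.111
te_G = (2 + 4·6 + 10)/6 = 36/6 = 6; σ²_G = ((10−2)/6)² = 1.778
te_H = (6 + 4·9 + 12)/6 = 54/6 = 9; σ²_H = ((12−6)/6)² = 1.000
te_I = (9 + 4·13 + 29)/6 = 90/6 = 15; σ²_I = ((29−9)/6)² = 11.111
te_J = (10 + 4·11 + 18)/6 = 72/6 = 12; σ²_J = ((18−10)/6)² = 1.778

Forward pass:
ES_A = 0; EF_A = 4
ES_B = 0; EF_B = 14
ES_C = 0; EF_C = 11
ES_D = 14; EF_D = 14+7 = 21
ES_E = max(EF_B=14, EF_C=11) = 14; EF_E = 14+13 = 27
ES_F = max(EF_B=14, EF_C=11) = 14; EF_F = 14+2 = 16
ES_G = 14; EF_G = 14+6 = 20
ES_H = 4; EF_H = 4+9 = 13
ES_I = max(EF_E=27, EF_F=16) = 27; EF_I = 27+15 = 42
ES_J = max(EF_A=4, EF_D=21, EF_F=16, EF_G=20, EF_H=13, EF_I=42) = 42; EF_J = 42+12 = 54
Expected project duration μ = 54 days. Critical path: B → E → I → J.

Variance along critical path = 1.778 + 7.111 + 11.111 + 1.778 = 21.778; σ = √21.778 = 4.667 days.
Z = (47 − 54) / 4.667 = -1.500
P(T ≤ 47) = Φ(-1.500) ≈ 0.067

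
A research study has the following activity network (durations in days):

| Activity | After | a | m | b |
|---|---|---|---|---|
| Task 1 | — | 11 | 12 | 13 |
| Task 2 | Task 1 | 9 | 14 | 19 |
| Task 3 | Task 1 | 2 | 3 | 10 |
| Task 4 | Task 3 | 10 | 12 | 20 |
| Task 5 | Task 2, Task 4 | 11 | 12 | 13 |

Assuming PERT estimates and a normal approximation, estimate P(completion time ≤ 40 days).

0.324

te_Task 1 = (11 + 4·12 + 13)/6 = 72/6 = 12; σ²_Task 1 = ((13−11)/6)² = 0.111
te_Task 2 = (9 + 4·14 + 19)/6 = 84/6 = 14; σ²_Task 2 = ((19−9)/6)² = 2.778
te_Task 3 = (2 + 4·3 + 10)/6 = 24/6 = 4; σ²_Task 3 = ((10−2)/6)² = 1.778
te_Task 4 = (10 + 4·12 + 20)/6 = 78/6 = 13; σ²_Task 4 = ((20−10)/6)² = 2.778
te_Task 5 = (11 + 4·12 + 13)/6 = 72/6 = 12; σ²_Task 5 = ((13−11)/6)² = 0.111

Forward pass:
ES_Task 1 = 0; EF_Task 1 = 12
ES_Task 2 = 12; EF_Task 2 = 12+14 = 26
ES_Task 3 = 12; EF_Task 3 = 12+4 = 16
ES_Task 4 = 16; EF_Task 4 = 16+13 = 29
ES_Task 5 = max(EF_Task 2=26, EF_Task 4=29) = 29; EF_Task 5 = 29+12 = 41
Expected project duration μ = 41 days. Critical path: Task 1 → Task 3 → Task 4 → Task 5.

Variance along critical path = 0.111 + 1.778 + 2.778 + 0.111 = 4.778; σ = √4.778 = 2.186 days.
Z = (40 − 41) / 2.186 = -0.457
P(T ≤ 40) = Φ(-0.457) ≈ 0.324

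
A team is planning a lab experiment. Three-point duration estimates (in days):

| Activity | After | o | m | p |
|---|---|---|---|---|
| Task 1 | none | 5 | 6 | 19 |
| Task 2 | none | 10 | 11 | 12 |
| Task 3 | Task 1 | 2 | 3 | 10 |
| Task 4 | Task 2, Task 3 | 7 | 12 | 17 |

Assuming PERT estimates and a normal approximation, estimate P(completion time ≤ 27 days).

te_Task 1 = (5 + 4·6 + 19)/6 = 48/6 = 8; σ²_Task 1 = ((19−5)/6)² = 5.444
te_Task 2 = (10 + 4·11 + 12)/6 = 66/6 = 11; σ²_Task 2 = ((12−10)/6)² = 0.111
te_Task 3 = (2 + 4·3 + 10)/6 = 24/6 = 4; σ²_Task 3 = ((10−2)/6)² = 1.778
te_Task 4 = (7 + 4·12 + 17)/6 = 72/6 = 12; σ²_Task 4 = ((17−7)/6)² = 2.778

Forward pass:
ES_Task 1 = 0; EF_Task 1 = 8
ES_Task 2 = 0; EF_Task 2 = 11
ES_Task 3 = 8; EF_Task 3 = 8+4 = 12
ES_Task 4 = max(EF_Task 2=11, EF_Task 3=12) = 12; EF_Task 4 = 12+12 = 24
Expected project duration μ = 24 days. Critical path: Task 1 → Task 3 → Task 4.

Variance along critical path = 5.444 + 1.778 + 2.778 = 10.000; σ = √10.000 = 3.162 days.
Z = (27 − 24) / 3.162 = 0.949
P(T ≤ 27) = Φ(0.949) ≈ 0.829

0.829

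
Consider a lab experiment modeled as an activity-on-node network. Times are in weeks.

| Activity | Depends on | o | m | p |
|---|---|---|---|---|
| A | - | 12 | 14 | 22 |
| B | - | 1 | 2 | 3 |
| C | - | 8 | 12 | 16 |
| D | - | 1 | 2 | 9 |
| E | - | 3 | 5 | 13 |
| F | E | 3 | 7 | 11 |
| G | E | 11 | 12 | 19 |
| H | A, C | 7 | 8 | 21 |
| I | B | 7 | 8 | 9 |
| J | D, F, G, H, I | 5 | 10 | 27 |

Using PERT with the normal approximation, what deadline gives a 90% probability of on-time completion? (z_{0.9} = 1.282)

43.0 weeks

te_A = (12 + 4·14 + 22)/6 = 90/6 = 15; σ²_A = ((22−12)/6)² = 2.778
te_B = (1 + 4·2 + 3)/6 = 12/6 = 2; σ²_B = ((3−1)/6)² = 0.111
te_C = (8 + 4·12 + 16)/6 = 72/6 = 12; σ²_C = ((16−8)/6)² = 1.778
te_D = (1 + 4·2 + 9)/6 = 18/6 = 3; σ²_D = ((9−1)/6)² = 1.778
te_E = (3 + 4·5 + 13)/6 = 36/6 = 6; σ²_E = ((13−3)/6)² = 2.778
te_F = (3 + 4·7 + 11)/6 = 42/6 = 7; σ²_F = ((11−3)/6)² = 1.778
te_G = (11 + 4·12 + 19)/6 = 78/6 = 13; σ²_G = ((19−11)/6)² = 1.778
te_H = (7 + 4·8 + 21)/6 = 60/6 = 10; σ²_H = ((21−7)/6)² = 5.444
te_I = (7 + 4·8 + 9)/6 = 48/6 = 8; σ²_I = ((9−7)/6)² = 0.111
te_J = (5 + 4·10 + 27)/6 = 72/6 = 12; σ²_J = ((27−5)/6)² = 13.444

Forward pass:
ES_A = 0; EF_A = 15
ES_B = 0; EF_B = 2
ES_C = 0; EF_C = 12
ES_D = 0; EF_D = 3
ES_E = 0; EF_E = 6
ES_F = 6; EF_F = 6+7 = 13
ES_G = 6; EF_G = 6+13 = 19
ES_H = max(EF_A=15, EF_C=12) = 15; EF_H = 15+10 = 25
ES_I = 2; EF_I = 2+8 = 10
ES_J = max(EF_D=3, EF_F=13, EF_G=19, EF_H=25, EF_I=10) = 25; EF_J = 25+12 = 37
Expected project duration μ = 37 weeks. Critical path: A → H → J.

Variance along critical path = 2.778 + 5.444 + 13.444 = 21.667; σ = 4.655 weeks.
D = μ + z·σ = 37 + 1.282·4.655 = 43.0 weeks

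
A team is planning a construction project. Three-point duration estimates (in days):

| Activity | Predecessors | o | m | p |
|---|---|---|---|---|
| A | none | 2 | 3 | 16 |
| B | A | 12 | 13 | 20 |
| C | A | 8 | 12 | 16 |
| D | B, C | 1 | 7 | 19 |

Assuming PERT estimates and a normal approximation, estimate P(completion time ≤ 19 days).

0.024

te_A = (2 + 4·3 + 16)/6 = 30/6 = 5; σ²_A = ((16−2)/6)² = 5.444
te_B = (12 + 4·13 + 20)/6 = 84/6 = 14; σ²_B = ((20−12)/6)² = 1.778
te_C = (8 + 4·12 + 16)/6 = 72/6 = 12; σ²_C = ((16−8)/6)² = 1.778
te_D = (1 + 4·7 + 19)/6 = 48/6 = 8; σ²_D = ((19−1)/6)² = 9.000

Forward pass:
ES_A = 0; EF_A = 5
ES_B = 5; EF_B = 5+14 = 19
ES_C = 5; EF_C = 5+12 = 17
ES_D = max(EF_B=19, EF_C=17) = 19; EF_D = 19+8 = 27
Expected project duration μ = 27 days. Critical path: A → B → D.

Variance along critical path = 5.444 + 1.778 + 9.000 = 16.222; σ = √16.222 = 4.028 days.
Z = (19 − 27) / 4.028 = -1.986
P(T ≤ 19) = Φ(-1.986) ≈ 0.024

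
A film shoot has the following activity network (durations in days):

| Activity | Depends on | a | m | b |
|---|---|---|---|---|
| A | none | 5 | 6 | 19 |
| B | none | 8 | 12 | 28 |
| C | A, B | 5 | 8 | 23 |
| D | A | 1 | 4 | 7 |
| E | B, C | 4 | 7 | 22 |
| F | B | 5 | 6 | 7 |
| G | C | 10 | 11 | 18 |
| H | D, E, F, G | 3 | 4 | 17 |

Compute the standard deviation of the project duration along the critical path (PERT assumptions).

5.23 days

te_A = (5 + 4·6 + 19)/6 = 48/6 = 8; σ²_A = ((19−5)/6)² = 5.444
te_B = (8 + 4·12 + 28)/6 = 84/6 = 14; σ²_B = ((28−8)/6)² = 11.111
te_C = (5 + 4·8 + 23)/6 = 60/6 = 10; σ²_C = ((23−5)/6)² = 9.000
te_D = (1 + 4·4 + 7)/6 = 24/6 = 4; σ²_D = ((7−1)/6)² = 1.000
te_E = (4 + 4·7 + 22)/6 = 54/6 = 9; σ²_E = ((22−4)/6)² = 9.000
te_F = (5 + 4·6 + 7)/6 = 36/6 = 6; σ²_F = ((7−5)/6)² = 0.111
te_G = (10 + 4·11 + 18)/6 = 72/6 = 12; σ²_G = ((18−10)/6)² = 1.778
te_H = (3 + 4·4 + 17)/6 = 36/6 = 6; σ²_H = ((17−3)/6)² = 5.444

Forward pass:
ES_A = 0; EF_A = 8
ES_B = 0; EF_B = 14
ES_C = max(EF_A=8, EF_B=14) = 14; EF_C = 14+10 = 24
ES_D = 8; EF_D = 8+4 = 12
ES_E = max(EF_B=14, EF_C=24) = 24; EF_E = 24+9 = 33
ES_F = 14; EF_F = 14+6 = 20
ES_G = 24; EF_G = 24+12 = 36
ES_H = max(EF_D=12, EF_E=33, EF_F=20, EF_G=36) = 36; EF_H = 36+6 = 42
Expected project duration μ = 42 days. Critical path: B → C → G → H.

Variance along critical path = 11.111 + 9.000 + 1.778 + 5.444 = 27.333
σ = √27.333 = 5.228 days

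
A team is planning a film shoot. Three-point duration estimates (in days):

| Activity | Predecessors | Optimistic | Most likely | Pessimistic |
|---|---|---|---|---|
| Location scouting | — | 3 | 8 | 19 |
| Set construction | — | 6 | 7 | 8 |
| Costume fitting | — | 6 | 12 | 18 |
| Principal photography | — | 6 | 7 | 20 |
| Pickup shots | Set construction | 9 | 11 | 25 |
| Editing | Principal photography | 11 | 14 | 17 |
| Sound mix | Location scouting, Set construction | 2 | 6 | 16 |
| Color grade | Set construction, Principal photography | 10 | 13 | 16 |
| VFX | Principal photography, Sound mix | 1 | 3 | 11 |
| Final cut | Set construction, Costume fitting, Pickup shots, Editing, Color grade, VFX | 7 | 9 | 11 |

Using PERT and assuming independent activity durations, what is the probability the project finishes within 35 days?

te_Location scouting = (3 + 4·8 + 19)/6 = 54/6 = 9; σ²_Location scouting = ((19−3)/6)² = 7.111
te_Set construction = (6 + 4·7 + 8)/6 = 42/6 = 7; σ²_Set construction = ((8−6)/6)² = 0.111
te_Costume fitting = (6 + 4·12 + 18)/6 = 72/6 = 12; σ²_Costume fitting = ((18−6)/6)² = 4.000
te_Principal photography = (6 + 4·7 + 20)/6 = 54/6 = 9; σ²_Principal photography = ((20−6)/6)² = 5.444
te_Pickup shots = (9 + 4·11 + 25)/6 = 78/6 = 13; σ²_Pickup shots = ((25−9)/6)² = 7.111
te_Editing = (11 + 4·14 + 17)/6 = 84/6 = 14; σ²_Editing = ((17−11)/6)² = 1.000
te_Sound mix = (2 + 4·6 + 16)/6 = 42/6 = 7; σ²_Sound mix = ((16−2)/6)² = 5.444
te_Color grade = (10 + 4·13 + 16)/6 = 78/6 = 13; σ²_Color grade = ((16−10)/6)² = 1.000
te_VFX = (1 + 4·3 + 11)/6 = 24/6 = 4; σ²_VFX = ((11−1)/6)² = 2.778
te_Final cut = (7 + 4·9 + 11)/6 = 54/6 = 9; σ²_Final cut = ((11−7)/6)² = 0.444

Forward pass:
ES_Location scouting = 0; EF_Location scouting = 9
ES_Set construction = 0; EF_Set construction = 7
ES_Costume fitting = 0; EF_Costume fitting = 12
ES_Principal photography = 0; EF_Principal photography = 9
ES_Pickup shots = 7; EF_Pickup shots = 7+13 = 20
ES_Editing = 9; EF_Editing = 9+14 = 23
ES_Sound mix = max(EF_Location scouting=9, EF_Set construction=7) = 9; EF_Sound mix = 9+7 = 16
ES_Color grade = max(EF_Set construction=7, EF_Principal photography=9) = 9; EF_Color grade = 9+13 = 22
ES_VFX = max(EF_Principal photography=9, EF_Sound mix=16) = 16; EF_VFX = 16+4 = 20
ES_Final cut = max(EF_Set construction=7, EF_Costume fitting=12, EF_Pickup shots=20, EF_Editing=23, EF_Color grade=22, EF_VFX=20) = 23; EF_Final cut = 23+9 = 32
Expected project duration μ = 32 days. Critical path: Principal photography → Editing → Final cut.

Variance along critical path = 5.444 + 1.000 + 0.444 = 6.889; σ = √6.889 = 2.625 days.
Z = (35 − 32) / 2.625 = 1.143
P(T ≤ 35) = Φ(1.143) ≈ 0.873

0.873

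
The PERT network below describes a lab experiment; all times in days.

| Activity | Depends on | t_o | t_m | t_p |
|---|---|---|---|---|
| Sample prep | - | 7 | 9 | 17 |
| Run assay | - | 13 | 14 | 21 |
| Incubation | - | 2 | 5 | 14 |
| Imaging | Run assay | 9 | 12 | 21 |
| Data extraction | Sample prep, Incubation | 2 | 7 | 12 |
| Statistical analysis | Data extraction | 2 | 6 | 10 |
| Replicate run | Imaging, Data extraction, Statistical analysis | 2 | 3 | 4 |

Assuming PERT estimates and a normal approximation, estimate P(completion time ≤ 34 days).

te_Sample prep = (7 + 4·9 + 17)/6 = 60/6 = 10; σ²_Sample prep = ((17−7)/6)² = 2.778
te_Run assay = (13 + 4·14 + 21)/6 = 90/6 = 15; σ²_Run assay = ((21−13)/6)² = 1.778
te_Incubation = (2 + 4·5 + 14)/6 = 36/6 = 6; σ²_Incubation = ((14−2)/6)² = 4.000
te_Imaging = (9 + 4·12 + 21)/6 = 78/6 = 13; σ²_Imaging = ((21−9)/6)² = 4.000
te_Data extraction = (2 + 4·7 + 12)/6 = 42/6 = 7; σ²_Data extraction = ((12−2)/6)² = 2.778
te_Statistical analysis = (2 + 4·6 + 10)/6 = 36/6 = 6; σ²_Statistical analysis = ((10−2)/6)² = 1.778
te_Replicate run = (2 + 4·3 + 4)/6 = 18/6 = 3; σ²_Replicate run = ((4−2)/6)² = 0.111

Forward pass:
ES_Sample prep = 0; EF_Sample prep = 10
ES_Run assay = 0; EF_Run assay = 15
ES_Incubation = 0; EF_Incubation = 6
ES_Imaging = 15; EF_Imaging = 15+13 = 28
ES_Data extraction = max(EF_Sample prep=10, EF_Incubation=6) = 10; EF_Data extraction = 10+7 = 17
ES_Statistical analysis = 17; EF_Statistical analysis = 17+6 = 23
ES_Replicate run = max(EF_Imaging=28, EF_Data extraction=17, EF_Statistical analysis=23) = 28; EF_Replicate run = 28+3 = 31
Expected project duration μ = 31 days. Critical path: Run assay → Imaging → Replicate run.

Variance along critical path = 1.778 + 4.000 + 0.111 = 5.889; σ = √5.889 = 2.427 days.
Z = (34 − 31) / 2.427 = 1.236
P(T ≤ 34) = Φ(1.236) ≈ 0.892

0.892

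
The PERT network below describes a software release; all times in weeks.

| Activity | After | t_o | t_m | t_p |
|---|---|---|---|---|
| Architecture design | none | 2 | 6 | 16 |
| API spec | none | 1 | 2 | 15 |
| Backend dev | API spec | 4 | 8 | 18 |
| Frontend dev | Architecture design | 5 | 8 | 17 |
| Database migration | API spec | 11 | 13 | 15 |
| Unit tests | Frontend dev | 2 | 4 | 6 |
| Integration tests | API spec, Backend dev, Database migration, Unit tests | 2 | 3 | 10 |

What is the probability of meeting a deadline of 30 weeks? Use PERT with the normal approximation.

te_Architecture design = (2 + 4·6 + 16)/6 = 42/6 = 7; σ²_Architecture design = ((16−2)/6)² = 5.444
te_API spec = (1 + 4·2 + 15)/6 = 24/6 = 4; σ²_API spec = ((15−1)/6)² = 5.444
te_Backend dev = (4 + 4·8 + 18)/6 = 54/6 = 9; σ²_Backend dev = ((18−4)/6)² = 5.444
te_Frontend dev = (5 + 4·8 + 17)/6 = 54/6 = 9; σ²_Frontend dev = ((17−5)/6)² = 4.000
te_Database migration = (11 + 4·13 + 15)/6 = 78/6 = 13; σ²_Database migration = ((15−11)/6)² = 0.444
te_Unit tests = (2 + 4·4 + 6)/6 = 24/6 = 4; σ²_Unit tests = ((6−2)/6)² = 0.444
te_Integration tests = (2 + 4·3 + 10)/6 = 24/6 = 4; σ²_Integration tests = ((10−2)/6)² = 1.778

Forward pass:
ES_Architecture design = 0; EF_Architecture design = 7
ES_API spec = 0; EF_API spec = 4
ES_Backend dev = 4; EF_Backend dev = 4+9 = 13
ES_Frontend dev = 7; EF_Frontend dev = 7+9 = 16
ES_Database migration = 4; EF_Database migration = 4+13 = 17
ES_Unit tests = 16; EF_Unit tests = 16+4 = 20
ES_Integration tests = max(EF_API spec=4, EF_Backend dev=13, EF_Database migration=17, EF_Unit tests=20) = 20; EF_Integration tests = 20+4 = 24
Expected project duration μ = 24 weeks. Critical path: Architecture design → Frontend dev → Unit tests → Integration tests.

Variance along critical path = 5.444 + 4.000 + 0.444 + 1.778 = 11.667; σ = √11.667 = 3.416 weeks.
Z = (30 − 24) / 3.416 = 1.757
P(T ≤ 30) = Φ(1.757) ≈ 0.961

0.961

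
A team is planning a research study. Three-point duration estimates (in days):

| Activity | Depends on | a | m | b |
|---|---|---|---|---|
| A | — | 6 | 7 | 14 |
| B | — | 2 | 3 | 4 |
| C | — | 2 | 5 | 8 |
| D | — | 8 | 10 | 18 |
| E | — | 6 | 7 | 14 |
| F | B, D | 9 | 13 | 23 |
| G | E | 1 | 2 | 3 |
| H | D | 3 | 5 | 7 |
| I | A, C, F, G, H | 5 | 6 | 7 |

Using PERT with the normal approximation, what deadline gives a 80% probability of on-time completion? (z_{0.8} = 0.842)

te_A = (6 + 4·7 + 14)/6 = 48/6 = 8; σ²_A = ((14−6)/6)² = 1.778
te_B = (2 + 4·3 + 4)/6 = 18/6 = 3; σ²_B = ((4−2)/6)² = 0.111
te_C = (2 + 4·5 + 8)/6 = 30/6 = 5; σ²_C = ((8−2)/6)² = 1.000
te_D = (8 + 4·10 + 18)/6 = 66/6 = 11; σ²_D = ((18−8)/6)² = 2.778
te_E = (6 + 4·7 + 14)/6 = 48/6 = 8; σ²_E = ((14−6)/6)² = 1.778
te_F = (9 + 4·13 + 23)/6 = 84/6 = 14; σ²_F = ((23−9)/6)² = 5.444
te_G = (1 + 4·2 + 3)/6 = 12/6 = 2; σ²_G = ((3−1)/6)² = 0.111
te_H = (3 + 4·5 + 7)/6 = 30/6 = 5; σ²_H = ((7−3)/6)² = 0.444
te_I = (5 + 4·6 + 7)/6 = 36/6 = 6; σ²_I = ((7−5)/6)² = 0.111

Forward pass:
ES_A = 0; EF_A = 8
ES_B = 0; EF_B = 3
ES_C = 0; EF_C = 5
ES_D = 0; EF_D = 11
ES_E = 0; EF_E = 8
ES_F = max(EF_B=3, EF_D=11) = 11; EF_F = 11+14 = 25
ES_G = 8; EF_G = 8+2 = 10
ES_H = 11; EF_H = 11+5 = 16
ES_I = max(EF_A=8, EF_C=5, EF_F=25, EF_G=10, EF_H=16) = 25; EF_I = 25+6 = 31
Expected project duration μ = 31 days. Critical path: D → F → I.

Variance along critical path = 2.778 + 5.444 + 0.111 = 8.333; σ = 2.887 days.
D = μ + z·σ = 31 + 0.842·2.887 = 33.4 days

33.4 days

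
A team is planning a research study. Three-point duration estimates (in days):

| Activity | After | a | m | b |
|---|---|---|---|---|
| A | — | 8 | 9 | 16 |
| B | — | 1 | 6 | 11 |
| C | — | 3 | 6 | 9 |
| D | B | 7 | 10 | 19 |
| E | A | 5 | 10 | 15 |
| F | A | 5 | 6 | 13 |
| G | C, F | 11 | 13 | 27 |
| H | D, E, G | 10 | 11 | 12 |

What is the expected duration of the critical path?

43 days

te_A = (8 + 4·9 + 16)/6 = 60/6 = 10
te_B = (1 + 4·6 + 11)/6 = 36/6 = 6
te_C = (3 + 4·6 + 9)/6 = 36/6 = 6
te_D = (7 + 4·10 + 19)/6 = 66/6 = 11
te_E = (5 + 4·10 + 15)/6 = 60/6 = 10
te_F = (5 + 4·6 + 13)/6 = 42/6 = 7
te_G = (11 + 4·13 + 27)/6 = 90/6 = 15
te_H = (10 + 4·11 + 12)/6 = 66/6 = 11

Forward pass:
ES_A = 0; EF_A = 10
ES_B = 0; EF_B = 6
ES_C = 0; EF_C = 6
ES_D = 6; EF_D = 6+11 = 17
ES_E = 10; EF_E = 10+10 = 20
ES_F = 10; EF_F = 10+7 = 17
ES_G = max(EF_C=6, EF_F=17) = 17; EF_G = 17+15 = 32
ES_H = max(EF_D=17, EF_E=20, EF_G=32) = 32; EF_H = 32+11 = 43
Expected project duration μ = 43 days. Critical path: A → F → G → H.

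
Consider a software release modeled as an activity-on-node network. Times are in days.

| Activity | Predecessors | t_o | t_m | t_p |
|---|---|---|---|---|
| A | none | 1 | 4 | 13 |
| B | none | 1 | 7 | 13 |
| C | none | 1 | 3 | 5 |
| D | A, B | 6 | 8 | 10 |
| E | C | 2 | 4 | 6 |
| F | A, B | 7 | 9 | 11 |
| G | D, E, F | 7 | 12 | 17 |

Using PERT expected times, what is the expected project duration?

28 days

te_A = (1 + 4·4 + 13)/6 = 30/6 = 5
te_B = (1 + 4·7 + 13)/6 = 42/6 = 7
te_C = (1 + 4·3 + 5)/6 = 18/6 = 3
te_D = (6 + 4·8 + 10)/6 = 48/6 = 8
te_E = (2 + 4·4 + 6)/6 = 24/6 = 4
te_F = (7 + 4·9 + 11)/6 = 54/6 = 9
te_G = (7 + 4·12 + 17)/6 = 72/6 = 12

Forward pass:
ES_A = 0; EF_A = 5
ES_B = 0; EF_B = 7
ES_C = 0; EF_C = 3
ES_D = max(EF_A=5, EF_B=7) = 7; EF_D = 7+8 = 15
ES_E = 3; EF_E = 3+4 = 7
ES_F = max(EF_A=5, EF_B=7) = 7; EF_F = 7+9 = 16
ES_G = max(EF_D=15, EF_E=7, EF_F=16) = 16; EF_G = 16+12 = 28
Expected project duration μ = 28 days. Critical path: B → F → G.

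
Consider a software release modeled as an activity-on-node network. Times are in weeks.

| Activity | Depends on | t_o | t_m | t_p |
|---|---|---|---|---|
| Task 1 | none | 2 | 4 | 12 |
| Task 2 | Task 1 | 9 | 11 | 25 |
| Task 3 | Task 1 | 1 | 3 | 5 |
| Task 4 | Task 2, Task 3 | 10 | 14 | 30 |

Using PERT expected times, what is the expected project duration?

te_Task 1 = (2 + 4·4 + 12)/6 = 30/6 = 5
te_Task 2 = (9 + 4·11 + 25)/6 = 78/6 = 13
te_Task 3 = (1 + 4·3 + 5)/6 = 18/6 = 3
te_Task 4 = (10 + 4·14 + 30)/6 = 96/6 = 16

Forward pass:
ES_Task 1 = 0; EF_Task 1 = 5
ES_Task 2 = 5; EF_Task 2 = 5+13 = 18
ES_Task 3 = 5; EF_Task 3 = 5+3 = 8
ES_Task 4 = max(EF_Task 2=18, EF_Task 3=8) = 18; EF_Task 4 = 18+16 = 34
Expected project duration μ = 34 weeks. Critical path: Task 1 → Task 2 → Task 4.

34 weeks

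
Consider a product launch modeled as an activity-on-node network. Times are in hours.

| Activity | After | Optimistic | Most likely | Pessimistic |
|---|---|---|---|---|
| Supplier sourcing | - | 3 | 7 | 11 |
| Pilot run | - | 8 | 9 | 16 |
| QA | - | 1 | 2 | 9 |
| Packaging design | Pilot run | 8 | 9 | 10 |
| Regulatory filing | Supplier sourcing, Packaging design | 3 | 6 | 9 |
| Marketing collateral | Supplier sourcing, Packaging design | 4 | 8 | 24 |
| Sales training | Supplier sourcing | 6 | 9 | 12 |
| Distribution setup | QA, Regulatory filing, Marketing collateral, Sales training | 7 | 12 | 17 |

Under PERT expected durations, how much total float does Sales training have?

13 hours

te_Supplier sourcing = (3 + 4·7 + 11)/6 = 42/6 = 7
te_Pilot run = (8 + 4·9 + 16)/6 = 60/6 = 10
te_QA = (1 + 4·2 + 9)/6 = 18/6 = 3
te_Packaging design = (8 + 4·9 + 10)/6 = 54/6 = 9
te_Regulatory filing = (3 + 4·6 + 9)/6 = 36/6 = 6
te_Marketing collateral = (4 + 4·8 + 24)/6 = 60/6 = 10
te_Sales training = (6 + 4·9 + 12)/6 = 54/6 = 9
te_Distribution setup = (7 + 4·12 + 17)/6 = 72/6 = 12

Forward pass:
ES_Supplier sourcing = 0; EF_Supplier sourcing = 7
ES_Pilot run = 0; EF_Pilot run = 10
ES_QA = 0; EF_QA = 3
ES_Packaging design = 10; EF_Packaging design = 10+9 = 19
ES_Regulatory filing = max(EF_Supplier sourcing=7, EF_Packaging design=19) = 19; EF_Regulatory filing = 19+6 = 25
ES_Marketing collateral = max(EF_Supplier sourcing=7, EF_Packaging design=19) = 19; EF_Marketing collateral = 19+10 = 29
ES_Sales training = 7; EF_Sales training = 7+9 = 16
ES_Distribution setup = max(EF_QA=3, EF_Regulatory filing=25, EF_Marketing collateral=29, EF_Sales training=16) = 29; EF_Distribution setup = 29+12 = 41
Expected project duration μ = 41 hours. Critical path: Pilot run → Packaging design → Marketing collateral → Distribution setup.

Backward pass:
LF_Distribution setup = 41; LS_Distribution setup = 41−12 = 29
LF_Sales training = LS_Distribution setup = 29; LS_Sales training = 29−9 = 20
LF_Marketing collateral = LS_Distribution setup = 29; LS_Marketing collateral = 29−10 = 19
LF_Regulatory filing = LS_Distribution setup = 29; LS_Regulatory filing = 29−6 = 23
LF_Packaging design = min(LS_Regulatory filing=23, LS_Marketing collateral=19) = 19; LS_Packaging design = 19−9 = 10
LF_QA = LS_Distribution setup = 29; LS_QA = 29−3 = 26
LF_Pilot run = LS_Packaging design = 10; LS_Pilot run = 10−10 = 0
LF_Supplier sourcing = min(LS_Regulatory filing=23, LS_Marketing collateral=19, LS_Sales training=20) = 19; LS_Supplier sourcing = 19−7 = 12
Slack_Sales training = LS_Sales training − ES_Sales training = 20 − 7 = 13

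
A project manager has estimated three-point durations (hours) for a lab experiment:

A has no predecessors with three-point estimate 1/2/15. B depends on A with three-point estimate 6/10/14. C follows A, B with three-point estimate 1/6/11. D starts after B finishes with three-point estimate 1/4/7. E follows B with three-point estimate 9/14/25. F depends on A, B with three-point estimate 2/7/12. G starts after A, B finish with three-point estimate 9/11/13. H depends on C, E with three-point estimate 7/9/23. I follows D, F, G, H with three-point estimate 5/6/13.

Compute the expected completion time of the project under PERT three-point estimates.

47 hours

te_A = (1 + 4·2 + 15)/6 = 24/6 = 4
te_B = (6 + 4·10 + 14)/6 = 60/6 = 10
te_C = (1 + 4·6 + 11)/6 = 36/6 = 6
te_D = (1 + 4·4 + 7)/6 = 24/6 = 4
te_E = (9 + 4·14 + 25)/6 = 90/6 = 15
te_F = (2 + 4·7 + 12)/6 = 42/6 = 7
te_G = (9 + 4·11 + 13)/6 = 66/6 = 11
te_H = (7 + 4·9 + 23)/6 = 66/6 = 11
te_I = (5 + 4·6 + 13)/6 = 42/6 = 7

Forward pass:
ES_A = 0; EF_A = 4
ES_B = 4; EF_B = 4+10 = 14
ES_C = max(EF_A=4, EF_B=14) = 14; EF_C = 14+6 = 20
ES_D = 14; EF_D = 14+4 = 18
ES_E = 14; EF_E = 14+15 = 29
ES_F = max(EF_A=4, EF_B=14) = 14; EF_F = 14+7 = 21
ES_G = max(EF_A=4, EF_B=14) = 14; EF_G = 14+11 = 25
ES_H = max(EF_C=20, EF_E=29) = 29; EF_H = 29+11 = 40
ES_I = max(EF_D=18, EF_F=21, EF_G=25, EF_H=40) = 40; EF_I = 40+7 = 47
Expected project duration μ = 47 hours. Critical path: A → B → E → H → I.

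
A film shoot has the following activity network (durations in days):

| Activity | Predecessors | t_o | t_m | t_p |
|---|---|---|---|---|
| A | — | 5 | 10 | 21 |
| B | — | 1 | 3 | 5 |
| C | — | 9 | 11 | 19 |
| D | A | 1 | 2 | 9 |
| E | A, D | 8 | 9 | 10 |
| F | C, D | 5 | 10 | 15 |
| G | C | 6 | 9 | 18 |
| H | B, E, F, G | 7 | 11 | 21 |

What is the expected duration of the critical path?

te_A = (5 + 4·10 + 21)/6 = 66/6 = 11
te_B = (1 + 4·3 + 5)/6 = 18/6 = 3
te_C = (9 + 4·11 + 19)/6 = 72/6 = 12
te_D = (1 + 4·2 + 9)/6 = 18/6 = 3
te_E = (8 + 4·9 + 10)/6 = 54/6 = 9
te_F = (5 + 4·10 + 15)/6 = 60/6 = 10
te_G = (6 + 4·9 + 18)/6 = 60/6 = 10
te_H = (7 + 4·11 + 21)/6 = 72/6 = 12

Forward pass:
ES_A = 0; EF_A = 11
ES_B = 0; EF_B = 3
ES_C = 0; EF_C = 12
ES_D = 11; EF_D = 11+3 = 14
ES_E = max(EF_A=11, EF_D=14) = 14; EF_E = 14+9 = 23
ES_F = max(EF_C=12, EF_D=14) = 14; EF_F = 14+10 = 24
ES_G = 12; EF_G = 12+10 = 22
ES_H = max(EF_B=3, EF_E=23, EF_F=24, EF_G=22) = 24; EF_H = 24+12 = 36
Expected project duration μ = 36 days. Critical path: A → D → F → H.

36 days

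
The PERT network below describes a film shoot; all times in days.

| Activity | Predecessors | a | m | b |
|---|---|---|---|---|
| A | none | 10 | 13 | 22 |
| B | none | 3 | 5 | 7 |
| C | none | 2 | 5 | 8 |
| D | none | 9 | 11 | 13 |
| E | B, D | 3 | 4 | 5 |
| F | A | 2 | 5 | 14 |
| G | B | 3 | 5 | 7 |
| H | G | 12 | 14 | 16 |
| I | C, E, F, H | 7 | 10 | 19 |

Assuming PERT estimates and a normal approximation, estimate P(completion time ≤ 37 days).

te_A = (10 + 4·13 + 22)/6 = 84/6 = 14; σ²_A = ((22−10)/6)² = 4.000
te_B = (3 + 4·5 + 7)/6 = 30/6 = 5; σ²_B = ((7−3)/6)² = 0.444
te_C = (2 + 4·5 + 8)/6 = 30/6 = 5; σ²_C = ((8−2)/6)² = 1.000
te_D = (9 + 4·11 + 13)/6 = 66/6 = 11; σ²_D = ((13−9)/6)² = 0.444
te_E = (3 + 4·4 + 5)/6 = 24/6 = 4; σ²_E = ((5−3)/6)² = 0.111
te_F = (2 + 4·5 + 14)/6 = 36/6 = 6; σ²_F = ((14−2)/6)² = 4.000
te_G = (3 + 4·5 + 7)/6 = 30/6 = 5; σ²_G = ((7−3)/6)² = 0.444
te_H = (12 + 4·14 + 16)/6 = 84/6 = 14; σ²_H = ((16−12)/6)² = 0.444
te_I = (7 + 4·10 + 19)/6 = 66/6 = 11; σ²_I = ((19−7)/6)² = 4.000

Forward pass:
ES_A = 0; EF_A = 14
ES_B = 0; EF_B = 5
ES_C = 0; EF_C = 5
ES_D = 0; EF_D = 11
ES_E = max(EF_B=5, EF_D=11) = 11; EF_E = 11+4 = 15
ES_F = 14; EF_F = 14+6 = 20
ES_G = 5; EF_G = 5+5 = 10
ES_H = 10; EF_H = 10+14 = 24
ES_I = max(EF_C=5, EF_E=15, EF_F=20, EF_H=24) = 24; EF_I = 24+11 = 35
Expected project duration μ = 35 days. Critical path: B → G → H → I.

Variance along critical path = 0.444 + 0.444 + 0.444 + 4.000 = 5.333; σ = √5.333 = 2.309 days.
Z = (37 − 35) / 2.309 = 0.866
P(T ≤ 37) = Φ(0.866) ≈ 0.807

0.807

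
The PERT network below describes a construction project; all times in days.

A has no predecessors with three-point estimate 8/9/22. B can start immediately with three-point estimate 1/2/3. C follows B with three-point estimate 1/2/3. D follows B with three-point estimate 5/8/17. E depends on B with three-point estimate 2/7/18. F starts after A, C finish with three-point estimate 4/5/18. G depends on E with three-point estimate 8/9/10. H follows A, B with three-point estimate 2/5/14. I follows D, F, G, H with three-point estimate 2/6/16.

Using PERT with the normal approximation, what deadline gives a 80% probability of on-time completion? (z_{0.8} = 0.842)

te_A = (8 + 4·9 + 22)/6 = 66/6 = 11; σ²_A = ((22−8)/6)² = 5.444
te_B = (1 + 4·2 + 3)/6 = 12/6 = 2; σ²_B = ((3−1)/6)² = 0.111
te_C = (1 + 4·2 + 3)/6 = 12/6 = 2; σ²_C = ((3−1)/6)² = 0.111
te_D = (5 + 4·8 + 17)/6 = 54/6 = 9; σ²_D = ((17−5)/6)² = 4.000
te_E = (2 + 4·7 + 18)/6 = 48/6 = 8; σ²_E = ((18−2)/6)² = 7.111
te_F = (4 + 4·5 + 18)/6 = 42/6 = 7; σ²_F = ((18−4)/6)² = 5.444
te_G = (8 + 4·9 + 10)/6 = 54/6 = 9; σ²_G = ((10−8)/6)² = 0.111
te_H = (2 + 4·5 + 14)/6 = 36/6 = 6; σ²_H = ((14−2)/6)² = 4.000
te_I = (2 + 4·6 + 16)/6 = 42/6 = 7; σ²_I = ((16−2)/6)² = 5.444

Forward pass:
ES_A = 0; EF_A = 11
ES_B = 0; EF_B = 2
ES_C = 2; EF_C = 2+2 = 4
ES_D = 2; EF_D = 2+9 = 11
ES_E = 2; EF_E = 2+8 = 10
ES_F = max(EF_A=11, EF_C=4) = 11; EF_F = 11+7 = 18
ES_G = 10; EF_G = 10+9 = 19
ES_H = max(EF_A=11, EF_B=2) = 11; EF_H = 11+6 = 17
ES_I = max(EF_D=11, EF_F=18, EF_G=19, EF_H=17) = 19; EF_I = 19+7 = 26
Expected project duration μ = 26 days. Critical path: B → E → G → I.

Variance along critical path = 0.111 + 7.111 + 0.111 + 5.444 = 12.778; σ = 3.575 days.
D = μ + z·σ = 26 + 0.842·3.575 = 29.0 days

29.0 days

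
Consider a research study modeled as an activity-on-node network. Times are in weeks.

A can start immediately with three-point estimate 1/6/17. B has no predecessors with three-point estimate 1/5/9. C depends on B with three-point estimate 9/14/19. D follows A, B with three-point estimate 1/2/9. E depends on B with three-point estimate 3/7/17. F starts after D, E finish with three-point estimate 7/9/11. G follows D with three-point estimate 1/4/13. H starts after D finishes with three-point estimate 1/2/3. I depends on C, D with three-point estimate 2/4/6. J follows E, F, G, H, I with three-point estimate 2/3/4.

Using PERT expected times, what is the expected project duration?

26 weeks

te_A = (1 + 4·6 + 17)/6 = 42/6 = 7
te_B = (1 + 4·5 + 9)/6 = 30/6 = 5
te_C = (9 + 4·14 + 19)/6 = 84/6 = 14
te_D = (1 + 4·2 + 9)/6 = 18/6 = 3
te_E = (3 + 4·7 + 17)/6 = 48/6 = 8
te_F = (7 + 4·9 + 11)/6 = 54/6 = 9
te_G = (1 + 4·4 + 13)/6 = 30/6 = 5
te_H = (1 + 4·2 + 3)/6 = 12/6 = 2
te_I = (2 + 4·4 + 6)/6 = 24/6 = 4
te_J = (2 + 4·3 + 4)/6 = 18/6 = 3

Forward pass:
ES_A = 0; EF_A = 7
ES_B = 0; EF_B = 5
ES_C = 5; EF_C = 5+14 = 19
ES_D = max(EF_A=7, EF_B=5) = 7; EF_D = 7+3 = 10
ES_E = 5; EF_E = 5+8 = 13
ES_F = max(EF_D=10, EF_E=13) = 13; EF_F = 13+9 = 22
ES_G = 10; EF_G = 10+5 = 15
ES_H = 10; EF_H = 10+2 = 12
ES_I = max(EF_C=19, EF_D=10) = 19; EF_I = 19+4 = 23
ES_J = max(EF_E=13, EF_F=22, EF_G=15, EF_H=12, EF_I=23) = 23; EF_J = 23+3 = 26
Expected project duration μ = 26 weeks. Critical path: B → C → I → J.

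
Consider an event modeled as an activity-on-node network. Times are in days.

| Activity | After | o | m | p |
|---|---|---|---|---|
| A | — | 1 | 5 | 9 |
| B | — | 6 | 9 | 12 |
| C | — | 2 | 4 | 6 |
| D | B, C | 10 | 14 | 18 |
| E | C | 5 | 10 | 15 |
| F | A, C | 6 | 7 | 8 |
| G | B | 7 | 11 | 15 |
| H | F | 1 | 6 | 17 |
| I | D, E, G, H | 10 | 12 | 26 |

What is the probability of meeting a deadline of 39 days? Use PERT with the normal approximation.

0.738

te_A = (1 + 4·5 + 9)/6 = 30/6 = 5; σ²_A = ((9−1)/6)² = 1.778
te_B = (6 + 4·9 + 12)/6 = 54/6 = 9; σ²_B = ((12−6)/6)² = 1.000
te_C = (2 + 4·4 + 6)/6 = 24/6 = 4; σ²_C = ((6−2)/6)² = 0.444
te_D = (10 + 4·14 + 18)/6 = 84/6 = 14; σ²_D = ((18−10)/6)² = 1.778
te_E = (5 + 4·10 + 15)/6 = 60/6 = 10; σ²_E = ((15−5)/6)² = 2.778
te_F = (6 + 4·7 + 8)/6 = 42/6 = 7; σ²_F = ((8−6)/6)² = 0.111
te_G = (7 + 4·11 + 15)/6 = 66/6 = 11; σ²_G = ((15−7)/6)² = 1.778
te_H = (1 + 4·6 + 17)/6 = 42/6 = 7; σ²_H = ((17−1)/6)² = 7.111
te_I = (10 + 4·12 + 26)/6 = 84/6 = 14; σ²_I = ((26−10)/6)² = 7.111

Forward pass:
ES_A = 0; EF_A = 5
ES_B = 0; EF_B = 9
ES_C = 0; EF_C = 4
ES_D = max(EF_B=9, EF_C=4) = 9; EF_D = 9+14 = 23
ES_E = 4; EF_E = 4+10 = 14
ES_F = max(EF_A=5, EF_C=4) = 5; EF_F = 5+7 = 12
ES_G = 9; EF_G = 9+11 = 20
ES_H = 12; EF_H = 12+7 = 19
ES_I = max(EF_D=23, EF_E=14, EF_G=20, EF_H=19) = 23; EF_I = 23+14 = 37
Expected project duration μ = 37 days. Critical path: B → D → I.

Variance along critical path = 1.000 + 1.778 + 7.111 = 9.889; σ = √9.889 = 3.145 days.
Z = (39 − 37) / 3.145 = 0.636
P(T ≤ 39) = Φ(0.636) ≈ 0.738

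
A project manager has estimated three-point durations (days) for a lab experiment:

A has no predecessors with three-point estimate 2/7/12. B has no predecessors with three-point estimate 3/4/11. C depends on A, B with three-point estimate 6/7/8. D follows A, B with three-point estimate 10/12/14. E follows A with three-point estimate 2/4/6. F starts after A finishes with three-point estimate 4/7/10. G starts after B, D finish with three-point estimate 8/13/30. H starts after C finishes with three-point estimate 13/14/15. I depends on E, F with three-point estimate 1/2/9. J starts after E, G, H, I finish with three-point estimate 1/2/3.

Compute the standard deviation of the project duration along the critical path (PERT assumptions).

te_A = (2 + 4·7 + 12)/6 = 42/6 = 7; σ²_A = ((12−2)/6)² = 2.778
te_B = (3 + 4·4 + 11)/6 = 30/6 = 5; σ²_B = ((11−3)/6)² = 1.778
te_C = (6 + 4·7 + 8)/6 = 42/6 = 7; σ²_C = ((8−6)/6)² = 0.111
te_D = (10 + 4·12 + 14)/6 = 72/6 = 12; σ²_D = ((14−10)/6)² = 0.444
te_E = (2 + 4·4 + 6)/6 = 24/6 = 4; σ²_E = ((6−2)/6)² = 0.444
te_F = (4 + 4·7 + 10)/6 = 42/6 = 7; σ²_F = ((10−4)/6)² = 1.000
te_G = (8 + 4·13 + 30)/6 = 90/6 = 15; σ²_G = ((30−8)/6)² = 13.444
te_H = (13 + 4·14 + 15)/6 = 84/6 = 14; σ²_H = ((15−13)/6)² = 0.111
te_I = (1 + 4·2 + 9)/6 = 18/6 = 3; σ²_I = ((9−1)/6)² = 1.778
te_J = (1 + 4·2 + 3)/6 = 12/6 = 2; σ²_J = ((3−1)/6)² = 0.111

Forward pass:
ES_A = 0; EF_A = 7
ES_B = 0; EF_B = 5
ES_C = max(EF_A=7, EF_B=5) = 7; EF_C = 7+7 = 14
ES_D = max(EF_A=7, EF_B=5) = 7; EF_D = 7+12 = 19
ES_E = 7; EF_E = 7+4 = 11
ES_F = 7; EF_F = 7+7 = 14
ES_G = max(EF_B=5, EF_D=19) = 19; EF_G = 19+15 = 34
ES_H = 14; EF_H = 14+14 = 28
ES_I = max(EF_E=11, EF_F=14) = 14; EF_I = 14+3 = 17
ES_J = max(EF_E=11, EF_G=34, EF_H=28, EF_I=17) = 34; EF_J = 34+2 = 36
Expected project duration μ = 36 days. Critical path: A → D → G → J.

Variance along critical path = 2.778 + 0.444 + 13.444 + 0.111 = 16.778
σ = √16.778 = 4.096 days

4.10 days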